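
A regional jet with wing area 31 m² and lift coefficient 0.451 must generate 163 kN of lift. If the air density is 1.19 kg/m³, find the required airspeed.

L = ½ρv²S·CL ⇒ v = √(2L/(ρ·S·CL))
v = √(2 × 1.63×10^5 / (1.19 × 31 × 0.451)) = √19590 = 140 m/s

v = 140 m/s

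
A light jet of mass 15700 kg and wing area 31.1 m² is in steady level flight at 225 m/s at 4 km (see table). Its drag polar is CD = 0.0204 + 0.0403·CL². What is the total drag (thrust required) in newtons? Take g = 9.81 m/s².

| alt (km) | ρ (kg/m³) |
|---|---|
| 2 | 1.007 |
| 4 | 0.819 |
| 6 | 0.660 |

At 4 km, from the table: ρ = 0.819 kg/m³.
Level flight ⇒ L = W = m·g = 15700 × 9.81 = 1.5402×10^5 N.
q = ½ρv² = ½ × 0.819 × 225² = 20730 Pa.
CL = 2W/(ρv²S) = 2×1.5402×10^5/(0.819×225²×31.1) = 0.2389.
CD = 0.0204 + 0.0403 × 0.2389² = 0.0227.
D = q·S·CD = 20730 × 31.1 × 0.0227 = 14640 N

D = 14600 N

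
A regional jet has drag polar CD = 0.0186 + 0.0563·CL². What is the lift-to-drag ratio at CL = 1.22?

L/D = 11.9

CD = 0.0186 + 0.0563 × 1.22² = 0.1024
L/D = CL/CD = 1.22 / 0.1024 = 11.9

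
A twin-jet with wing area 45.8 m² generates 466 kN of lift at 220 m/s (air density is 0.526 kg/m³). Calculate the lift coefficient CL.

CL = 0.799

From L = ½ρv²S·CL, rearranging gives CL = 2L/(ρv²S).
CL = 2 × 4.66×10^5 / (0.526 × 220² × 45.8) = 0.799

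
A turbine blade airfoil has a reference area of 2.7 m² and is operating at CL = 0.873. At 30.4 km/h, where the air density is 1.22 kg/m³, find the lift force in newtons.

L = 103 N

Convert speed: v = 30.4 km/h ÷ 3.6 = 8.444 m/s.
L = ½ρv²S·CL = ½ × 1.22 × 8.444² × 2.7 × 0.873 = 103 N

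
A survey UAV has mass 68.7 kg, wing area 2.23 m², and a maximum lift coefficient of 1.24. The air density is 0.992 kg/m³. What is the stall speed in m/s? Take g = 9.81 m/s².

At stall, lift equals weight: L = W = m·g = 68.7 × 9.81 = 673.9 N.
V_stall = √(2W/(ρ·S·CL,max)) = √(2 × 673.9 / (0.992 × 2.23 × 1.24))
V_stall = √491.4 = 22.2 m/s

V_stall = 22.2 m/s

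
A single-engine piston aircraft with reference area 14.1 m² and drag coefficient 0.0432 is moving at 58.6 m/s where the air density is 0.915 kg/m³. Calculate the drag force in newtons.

D = ½ρv²S·CD = ½ × 0.915 × 58.6² × 14.1 × 0.0432 = 957 N

D = 957 N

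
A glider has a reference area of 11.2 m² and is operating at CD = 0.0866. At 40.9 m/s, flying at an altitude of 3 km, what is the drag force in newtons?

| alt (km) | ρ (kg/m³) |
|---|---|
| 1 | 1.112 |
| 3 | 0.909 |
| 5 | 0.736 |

D = 737 N

At 3 km, from the table: ρ = 0.909 kg/m³.
D = ½ρv²S·CD = ½ × 0.909 × 40.9² × 11.2 × 0.0866 = 737 N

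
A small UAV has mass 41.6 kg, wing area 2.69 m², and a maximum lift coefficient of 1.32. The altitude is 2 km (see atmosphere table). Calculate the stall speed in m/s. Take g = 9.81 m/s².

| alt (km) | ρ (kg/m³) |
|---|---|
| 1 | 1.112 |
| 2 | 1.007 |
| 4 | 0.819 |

At 2 km, from the table: ρ = 1.007 kg/m³.
Stall occurs when L = W at CL,max. W = mg = 41.6 × 9.81 = 408.1 N.
V_stall = √(2W/(ρ·S·CL,max)) = √(2 × 408.1 / (1.007 × 2.69 × 1.32))
V_stall = √228.3 = 15.1 m/s

V_stall = 15.1 m/s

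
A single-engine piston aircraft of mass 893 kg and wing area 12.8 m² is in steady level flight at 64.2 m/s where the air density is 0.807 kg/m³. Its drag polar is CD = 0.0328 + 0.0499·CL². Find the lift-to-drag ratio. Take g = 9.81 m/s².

Level flight ⇒ L = W = m·g = 893 × 9.81 = 8760.3 N.
Dynamic pressure q = 0.5 × 0.807 × 64.2² = 1663 Pa.
CL = 2W/(ρv²S) = 2×8760.3/(0.807×64.2²×12.8) = 0.4115.
CD = 0.0328 + 0.0499 × 0.4115² = 0.04125.
L/D = CL/CD = 0.4115 / 0.04125 = 9.98

L/D = 9.98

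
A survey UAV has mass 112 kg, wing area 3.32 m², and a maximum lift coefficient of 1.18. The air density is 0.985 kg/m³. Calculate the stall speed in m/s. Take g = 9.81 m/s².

At stall, lift equals weight: L = W = m·g = 112 × 9.81 = 1099 N.
From L = ½ρV²S·CL,max = W: V_stall = √(2W/(ρSCL,max)) = √(2·1099/(0.985·3.32·1.18))
V_stall = √569.5 = 23.9 m/s

V_stall = 23.9 m/s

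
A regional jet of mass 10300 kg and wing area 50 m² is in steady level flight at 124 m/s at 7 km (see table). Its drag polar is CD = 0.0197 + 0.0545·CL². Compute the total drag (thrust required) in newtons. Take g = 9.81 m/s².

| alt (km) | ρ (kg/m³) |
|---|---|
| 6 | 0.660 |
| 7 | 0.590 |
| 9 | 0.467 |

At 7 km, from the table: ρ = 0.590 kg/m³.
Weight W = mg = 10300 × 9.81 = 1.0104×10^5 N; in level flight L = W.
Dynamic pressure q = 0.5 × 0.59 × 124² = 4536 Pa.
CL = 2W/(ρv²S) = 2×1.0104×10^5/(0.59×124²×50) = 0.4455.
CD = 0.0197 + 0.0545 × 0.4455² = 0.03052.
D = q·S·CD = 4536 × 50 × 0.03052 = 6921 N

D = 6920 N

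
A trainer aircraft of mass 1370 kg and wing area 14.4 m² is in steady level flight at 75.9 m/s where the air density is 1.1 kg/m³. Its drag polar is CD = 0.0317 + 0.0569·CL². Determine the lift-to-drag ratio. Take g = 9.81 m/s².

L/D = 8.04

Level flight ⇒ L = W = m·g = 1370 × 9.81 = 13440 N.
q = ½ρv² = ½ × 1.1 × 75.9² = 3168 Pa.
CL = W/(q·S) = 13440 / (3168 × 14.4) = 0.2946.
CD = 0.0317 + 0.0569 × 0.2946² = 0.03664.
L/D = CL/CD = 0.2946 / 0.03664 = 8.04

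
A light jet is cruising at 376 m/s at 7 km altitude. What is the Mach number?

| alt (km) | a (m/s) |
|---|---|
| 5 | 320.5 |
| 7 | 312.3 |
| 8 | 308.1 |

M = 1.2

At 7 km, from the table: a = 312.3 m/s.
M = v/a = 376 / 312.3 = 1.2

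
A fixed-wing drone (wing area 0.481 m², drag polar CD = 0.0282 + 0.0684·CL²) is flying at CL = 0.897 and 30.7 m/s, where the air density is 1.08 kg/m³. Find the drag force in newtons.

D = 20.4 N

CD = 0.0282 + 0.0684 × 0.897² = 0.08324
D = ½ρv²S·CD = ½ × 1.08 × 30.7² × 0.481 × 0.08324 = 20.4 N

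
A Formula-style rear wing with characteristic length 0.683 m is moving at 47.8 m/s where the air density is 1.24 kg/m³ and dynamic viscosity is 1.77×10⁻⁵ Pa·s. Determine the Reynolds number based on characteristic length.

Re = 2.29×10^6

Re = ρ·v·c/μ = 1.24 × 47.8 × 0.683 / (1.77×10⁻⁵) = 2.29×10^6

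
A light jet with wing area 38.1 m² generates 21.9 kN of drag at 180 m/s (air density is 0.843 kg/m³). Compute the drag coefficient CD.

From D = ½ρv²S·CD, rearranging gives CD = 2D/(ρv²S).
CD = 2 × 21900 / (0.843 × 180² × 38.1) = 0.0421

CD = 0.0421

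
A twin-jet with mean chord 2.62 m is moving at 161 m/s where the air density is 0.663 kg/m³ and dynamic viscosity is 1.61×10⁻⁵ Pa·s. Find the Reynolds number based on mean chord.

Re = ρ·v·c/μ = 0.663 × 161 × 2.62 / (1.61×10⁻⁵) = 1.74×10^7

Re = 1.74×10^7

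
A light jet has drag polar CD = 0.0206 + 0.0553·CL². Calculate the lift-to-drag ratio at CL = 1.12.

CD = 0.0206 + 0.0553 × 1.12² = 0.08997
L/D = CL/CD = 1.12 / 0.08997 = 12.4

L/D = 12.4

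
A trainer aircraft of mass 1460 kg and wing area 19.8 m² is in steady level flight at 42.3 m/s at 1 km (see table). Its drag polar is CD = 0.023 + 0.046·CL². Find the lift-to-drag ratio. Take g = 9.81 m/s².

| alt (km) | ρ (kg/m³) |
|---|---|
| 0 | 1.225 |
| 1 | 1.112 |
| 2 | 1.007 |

At 1 km, from the table: ρ = 1.112 kg/m³.
Level flight ⇒ L = W = m·g = 1460 × 9.81 = 14323 N.
Dynamic pressure q = 0.5 × 1.112 × 42.3² = 994.8 Pa.
CL = W/(q·S) = 14323 / (994.8 × 19.8) = 0.7271.
CD = 0.023 + 0.046 × 0.7271² = 0.04732.
L/D = CL/CD = 0.7271 / 0.04732 = 15.4

L/D = 15.4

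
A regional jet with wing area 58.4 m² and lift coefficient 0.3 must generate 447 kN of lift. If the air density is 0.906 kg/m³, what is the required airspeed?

v = 237 m/s

L = ½ρv²S·CL ⇒ v = √(2L/(ρ·S·CL))
v = √(2 × 4.47×10^5 / (0.906 × 58.4 × 0.3)) = √56320 = 237 m/s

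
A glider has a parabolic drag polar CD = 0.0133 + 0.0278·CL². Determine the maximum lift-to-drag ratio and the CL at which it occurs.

(L/D)max = 26, at CL = 0.692

For CD = CD0 + K·CL², (L/D)max occurs at CL* = √(CD0/K) and equals 1/(2√(K·CD0)).
(L/D)max = 1/(2√(0.0278 × 0.0133)) = 1/(2 × 0.01923) = 26
CL* = √(0.0133/0.0278) = 0.692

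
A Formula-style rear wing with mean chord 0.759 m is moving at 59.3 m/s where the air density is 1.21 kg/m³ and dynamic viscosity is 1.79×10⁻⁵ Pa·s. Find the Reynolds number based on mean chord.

Re = ρ·v·c/μ = 1.21 × 59.3 × 0.759 / (1.79×10⁻⁵) = 3.04×10^6

Re = 3.04×10^6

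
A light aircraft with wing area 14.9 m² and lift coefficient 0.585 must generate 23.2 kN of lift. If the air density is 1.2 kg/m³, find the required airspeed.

v = 66.6 m/s

L = ½ρv²S·CL ⇒ v = √(2L/(ρ·S·CL))
v = √(2 × 23200 / (1.2 × 14.9 × 0.585)) = √4436 = 66.6 m/s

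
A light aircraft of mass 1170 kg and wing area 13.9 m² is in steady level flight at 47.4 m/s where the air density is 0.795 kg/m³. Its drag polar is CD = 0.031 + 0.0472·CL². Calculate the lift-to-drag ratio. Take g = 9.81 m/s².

Weight W = mg = 1170 × 9.81 = 11478 N; in level flight L = W.
q = ½ρv² = ½ × 0.795 × 47.4² = 893.1 Pa.
CL = 2W/(ρv²S) = 2×11478/(0.795×47.4²×13.9) = 0.9246.
CD = 0.031 + 0.0472 × 0.9246² = 0.07135.
L/D = CL/CD = 0.9246 / 0.07135 = 13

L/D = 13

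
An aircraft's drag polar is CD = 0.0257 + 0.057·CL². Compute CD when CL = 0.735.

CD = 0.0565

CD = 0.0257 + 0.057 × 0.735² = 0.0257 + 0.03079 = 0.0565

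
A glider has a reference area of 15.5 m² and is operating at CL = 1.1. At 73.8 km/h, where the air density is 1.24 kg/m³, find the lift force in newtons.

L = 4440 N

Convert speed: v = 73.8 km/h ÷ 3.6 = 20.5 m/s.
Dynamic pressure q = ½ρv² = ½ × 1.24 × 20.5² = 260.6 Pa.
L = q·S·CL = 260.6 × 15.5 × 1.1 = 4440 N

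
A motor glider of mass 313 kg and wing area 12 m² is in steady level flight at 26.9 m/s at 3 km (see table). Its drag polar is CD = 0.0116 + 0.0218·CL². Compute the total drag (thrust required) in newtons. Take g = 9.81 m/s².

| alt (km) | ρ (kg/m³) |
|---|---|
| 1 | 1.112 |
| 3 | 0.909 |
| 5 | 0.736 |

D = 97.9 N

At 3 km, from the table: ρ = 0.909 kg/m³.
Weight W = mg = 313 × 9.81 = 3070.5 N; in level flight L = W.
q = ½ρv² = ½ × 0.909 × 26.9² = 328.9 Pa.
Required CL = L/(qS) = 3070.5/(328.9·12) = 0.778.
CD = 0.0116 + 0.0218 × 0.778² = 0.0248.
D = q·S·CD = 328.9 × 12 × 0.0248 = 97.86 N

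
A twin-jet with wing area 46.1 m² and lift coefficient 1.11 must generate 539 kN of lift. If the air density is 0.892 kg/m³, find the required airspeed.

L = ½ρv²S·CL ⇒ v = √(2L/(ρ·S·CL))
v = √(2 × 5.39×10^5 / (0.892 × 46.1 × 1.11)) = √23620 = 154 m/s

v = 154 m/s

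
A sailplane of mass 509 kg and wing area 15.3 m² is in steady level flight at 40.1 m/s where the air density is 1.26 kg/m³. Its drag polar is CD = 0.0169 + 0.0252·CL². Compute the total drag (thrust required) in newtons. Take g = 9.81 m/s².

D = 302 N

Level flight ⇒ L = W = m·g = 509 × 9.81 = 4993.3 N.
Dynamic pressure q = 0.5 × 1.26 × 40.1² = 1013 Pa.
CL = 2W/(ρv²S) = 2×4993.3/(1.26×40.1²×15.3) = 0.3222.
CD = 0.0169 + 0.0252 × 0.3222² = 0.01952.
D = q·S·CD = 1013 × 15.3 × 0.01952 = 302.5 N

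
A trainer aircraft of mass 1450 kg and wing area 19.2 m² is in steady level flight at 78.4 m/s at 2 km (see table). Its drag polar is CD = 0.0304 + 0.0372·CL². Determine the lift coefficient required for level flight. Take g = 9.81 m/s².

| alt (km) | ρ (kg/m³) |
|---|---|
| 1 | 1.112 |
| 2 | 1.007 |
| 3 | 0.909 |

At 2 km, from the table: ρ = 1.007 kg/m³.
Weight W = mg = 1450 × 9.81 = 14224 N; in level flight L = W.
Dynamic pressure q = 0.5 × 1.007 × 78.4² = 3095 Pa.
CL = 2W/(ρv²S) = 2×14224/(1.007×78.4²×19.2) = 0.2394.

CL = 0.239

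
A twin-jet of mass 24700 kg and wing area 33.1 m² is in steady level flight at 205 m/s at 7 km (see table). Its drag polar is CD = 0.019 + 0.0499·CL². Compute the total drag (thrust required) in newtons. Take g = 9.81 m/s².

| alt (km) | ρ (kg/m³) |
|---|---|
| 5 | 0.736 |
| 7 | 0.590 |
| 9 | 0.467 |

At 7 km, from the table: ρ = 0.590 kg/m³.
Level flight ⇒ L = W = m·g = 24700 × 9.81 = 2.4231×10^5 N.
Dynamic pressure q = 0.5 × 0.59 × 205² = 12400 Pa.
CL = W/(q·S) = 2.4231×10^5 / (12400 × 33.1) = 0.5905.
CD = 0.019 + 0.0499 × 0.5905² = 0.0364.
D = q·S·CD = 12400 × 33.1 × 0.0364 = 14940 N

D = 14900 N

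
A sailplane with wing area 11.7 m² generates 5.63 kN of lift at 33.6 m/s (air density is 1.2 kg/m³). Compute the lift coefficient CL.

CL = 0.71

From L = ½ρv²S·CL, rearranging gives CL = 2L/(ρv²S).
CL = 2 × 5630 / (1.2 × 33.6² × 11.7) = 0.71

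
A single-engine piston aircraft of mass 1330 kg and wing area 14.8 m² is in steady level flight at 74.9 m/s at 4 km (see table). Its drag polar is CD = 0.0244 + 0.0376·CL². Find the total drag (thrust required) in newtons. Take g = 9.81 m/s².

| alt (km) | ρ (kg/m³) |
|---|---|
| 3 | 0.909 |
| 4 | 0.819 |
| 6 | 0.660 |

At 4 km, from the table: ρ = 0.819 kg/m³.
Weight W = mg = 1330 × 9.81 = 13047 N; in level flight L = W.
Dynamic pressure q = 0.5 × 0.819 × 74.9² = 2297 Pa.
CL = W/(q·S) = 13047 / (2297 × 14.8) = 0.3837.
CD = 0.0244 + 0.0376 × 0.3837² = 0.02994.
D = q·S·CD = 2297 × 14.8 × 0.02994 = 1018 N

D = 1020 N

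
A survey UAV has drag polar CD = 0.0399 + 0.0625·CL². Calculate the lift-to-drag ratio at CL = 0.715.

CD = 0.0399 + 0.0625 × 0.715² = 0.07185
L/D = CL/CD = 0.715 / 0.07185 = 9.95

L/D = 9.95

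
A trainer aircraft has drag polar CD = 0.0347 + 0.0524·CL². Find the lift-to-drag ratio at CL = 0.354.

CD = 0.0347 + 0.0524 × 0.354² = 0.04127
L/D = CL/CD = 0.354 / 0.04127 = 8.58

L/D = 8.58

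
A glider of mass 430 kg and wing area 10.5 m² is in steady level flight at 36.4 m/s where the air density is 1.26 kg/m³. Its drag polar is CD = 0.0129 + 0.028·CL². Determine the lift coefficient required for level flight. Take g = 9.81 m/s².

In steady level flight, lift balances weight: W = mg = 430 × 9.81 = 4218.3 N.
Dynamic pressure q = 0.5 × 1.26 × 36.4² = 834.7 Pa.
CL = W/(q·S) = 4218.3 / (834.7 × 10.5) = 0.4813.

CL = 0.481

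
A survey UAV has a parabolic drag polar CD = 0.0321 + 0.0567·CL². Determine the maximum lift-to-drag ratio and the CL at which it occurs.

(L/D)max = 11.7, at CL = 0.752

For CD = CD0 + K·CL², (L/D)max occurs at CL* = √(CD0/K) and equals 1/(2√(K·CD0)).
(L/D)max = 1/(2√(0.0567 × 0.0321)) = 1/(2 × 0.04266) = 11.7
CL* = √(0.0321/0.0567) = 0.752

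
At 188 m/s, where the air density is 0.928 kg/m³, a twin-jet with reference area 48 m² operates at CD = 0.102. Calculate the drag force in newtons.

D = ½ρv²S·CD = ½ × 0.928 × 188² × 48 × 0.102 = 80300 N ≈ 80.3 kN

D = 80300 N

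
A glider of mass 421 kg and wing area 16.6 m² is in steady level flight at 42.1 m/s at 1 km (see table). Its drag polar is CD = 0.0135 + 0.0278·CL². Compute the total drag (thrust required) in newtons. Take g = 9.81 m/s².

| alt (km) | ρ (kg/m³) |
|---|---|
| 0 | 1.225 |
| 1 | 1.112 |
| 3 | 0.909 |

D = 250 N

At 1 km, from the table: ρ = 1.112 kg/m³.
Level flight ⇒ L = W = m·g = 421 × 9.81 = 4130 N.
Dynamic pressure q = 0.5 × 1.112 × 42.1² = 985.5 Pa.
CL = 2W/(ρv²S) = 2×4130/(1.112×42.1²×16.6) = 0.2525.
CD = 0.0135 + 0.0278 × 0.2525² = 0.01527.
D = q·S·CD = 985.5 × 16.6 × 0.01527 = 249.8 N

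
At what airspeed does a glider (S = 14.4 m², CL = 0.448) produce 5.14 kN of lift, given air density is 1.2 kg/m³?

L = ½ρv²S·CL ⇒ v = √(2L/(ρ·S·CL))
v = √(2 × 5140 / (1.2 × 14.4 × 0.448)) = √1328 = 36.4 m/s

v = 36.4 m/s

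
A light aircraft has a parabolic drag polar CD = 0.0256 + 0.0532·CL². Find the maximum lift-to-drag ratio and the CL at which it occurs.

(L/D)max = 13.5, at CL = 0.694

For CD = CD0 + K·CL², (L/D)max occurs at CL* = √(CD0/K) and equals 1/(2√(K·CD0)).
(L/D)max = 1/(2√(0.0532 × 0.0256)) = 1/(2 × 0.0369) = 13.5
CL* = √(0.0256/0.0532) = 0.694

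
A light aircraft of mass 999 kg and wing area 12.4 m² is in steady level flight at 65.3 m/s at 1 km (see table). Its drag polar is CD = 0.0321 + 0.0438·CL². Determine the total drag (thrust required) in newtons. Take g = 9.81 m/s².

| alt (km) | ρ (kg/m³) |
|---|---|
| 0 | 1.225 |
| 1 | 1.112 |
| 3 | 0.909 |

D = 1090 N

At 1 km, from the table: ρ = 1.112 kg/m³.
In steady level flight, lift balances weight: W = mg = 999 × 9.81 = 9800.2 N.
Dynamic pressure q = 0.5 × 1.112 × 65.3² = 2371 Pa.
CL = 2W/(ρv²S) = 2×9800.2/(1.112×65.3²×12.4) = 0.3334.
CD = 0.0321 + 0.0438 × 0.3334² = 0.03697.
D = q·S·CD = 2371 × 12.4 × 0.03697 = 1087 N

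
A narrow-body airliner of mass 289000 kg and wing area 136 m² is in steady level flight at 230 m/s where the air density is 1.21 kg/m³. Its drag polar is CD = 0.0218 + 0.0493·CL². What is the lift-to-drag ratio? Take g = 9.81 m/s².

Level flight ⇒ L = W = m·g = 289000 × 9.81 = 2.8351×10^6 N.
Dynamic pressure q = 0.5 × 1.21 × 230² = 32000 Pa.
CL = W/(q·S) = 2.8351×10^6 / (32000 × 136) = 0.6514.
CD = 0.0218 + 0.0493 × 0.6514² = 0.04272.
L/D = CL/CD = 0.6514 / 0.04272 = 15.2

L/D = 15.2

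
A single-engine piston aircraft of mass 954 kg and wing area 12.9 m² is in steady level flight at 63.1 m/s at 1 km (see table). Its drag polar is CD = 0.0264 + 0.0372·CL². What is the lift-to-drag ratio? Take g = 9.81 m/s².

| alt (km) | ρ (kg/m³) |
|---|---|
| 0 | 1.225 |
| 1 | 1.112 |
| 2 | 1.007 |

At 1 km, from the table: ρ = 1.112 kg/m³.
Level flight ⇒ L = W = m·g = 954 × 9.81 = 9358.7 N.
q = ½ρv² = ½ × 1.112 × 63.1² = 2214 Pa.
CL = W/(q·S) = 9358.7 / (2214 × 12.9) = 0.3277.
CD = 0.0264 + 0.0372 × 0.3277² = 0.0304.
L/D = CL/CD = 0.3277 / 0.0304 = 10.8

L/D = 10.8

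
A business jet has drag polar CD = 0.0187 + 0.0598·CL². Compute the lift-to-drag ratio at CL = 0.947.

L/D = 13.1

CD = 0.0187 + 0.0598 × 0.947² = 0.07233
L/D = CL/CD = 0.947 / 0.07233 = 13.1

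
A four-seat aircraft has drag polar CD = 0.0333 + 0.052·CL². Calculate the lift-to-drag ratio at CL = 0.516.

CD = 0.0333 + 0.052 × 0.516² = 0.04715
L/D = CL/CD = 0.516 / 0.04715 = 10.9

L/D = 10.9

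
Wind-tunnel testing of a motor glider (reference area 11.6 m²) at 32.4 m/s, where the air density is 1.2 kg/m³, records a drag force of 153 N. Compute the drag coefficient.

CD = 0.0209

From D = ½ρv²S·CD, rearranging gives CD = 2D/(ρv²S).
CD = 2 × 153 / (1.2 × 32.4² × 11.6) = 0.0209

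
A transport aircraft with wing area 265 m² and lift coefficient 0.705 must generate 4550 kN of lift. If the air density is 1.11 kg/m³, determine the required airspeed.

L = ½ρv²S·CL ⇒ v = √(2L/(ρ·S·CL))
v = √(2 × 4.55×10^6 / (1.11 × 265 × 0.705)) = √43880 = 209 m/s

v = 209 m/s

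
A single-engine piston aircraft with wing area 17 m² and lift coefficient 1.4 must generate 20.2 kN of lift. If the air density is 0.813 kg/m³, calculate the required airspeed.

v = 45.7 m/s

L = ½ρv²S·CL ⇒ v = √(2L/(ρ·S·CL))
v = √(2 × 20200 / (0.813 × 17 × 1.4)) = √2088 = 45.7 m/s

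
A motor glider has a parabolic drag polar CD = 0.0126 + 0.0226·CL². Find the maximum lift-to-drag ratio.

(L/D)max = 29.6

For CD = CD0 + K·CL², (L/D)max occurs at CL* = √(CD0/K) and equals 1/(2√(K·CD0)).
(L/D)max = 1/(2√(0.0226 × 0.0126)) = 1/(2 × 0.01687) = 29.6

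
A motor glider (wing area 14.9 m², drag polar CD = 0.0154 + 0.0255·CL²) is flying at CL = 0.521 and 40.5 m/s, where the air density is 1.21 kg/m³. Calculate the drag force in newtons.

D = 330 N

CD = 0.0154 + 0.0255 × 0.521² = 0.02232
D = ½ρv²S·CD = ½ × 1.21 × 40.5² × 14.9 × 0.02232 = 330 N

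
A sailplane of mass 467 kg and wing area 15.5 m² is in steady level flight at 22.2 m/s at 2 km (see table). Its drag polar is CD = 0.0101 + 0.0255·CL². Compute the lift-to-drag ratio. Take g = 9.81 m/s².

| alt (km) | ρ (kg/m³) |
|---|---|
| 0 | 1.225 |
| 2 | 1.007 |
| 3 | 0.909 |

L/D = 25.7

At 2 km, from the table: ρ = 1.007 kg/m³.
Weight W = mg = 467 × 9.81 = 4581.3 N; in level flight L = W.
Dynamic pressure q = 0.5 × 1.007 × 22.2² = 248.1 Pa.
Required CL = L/(qS) = 4581.3/(248.1·15.5) = 1.191.
CD = 0.0101 + 0.0255 × 1.191² = 0.04628.
L/D = CL/CD = 1.191 / 0.04628 = 25.7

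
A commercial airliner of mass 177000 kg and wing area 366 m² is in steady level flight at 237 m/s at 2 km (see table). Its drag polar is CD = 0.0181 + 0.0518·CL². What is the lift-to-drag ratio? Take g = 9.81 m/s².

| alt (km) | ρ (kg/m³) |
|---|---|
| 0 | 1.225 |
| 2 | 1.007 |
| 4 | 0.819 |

L/D = 8.58

At 2 km, from the table: ρ = 1.007 kg/m³.
In steady level flight, lift balances weight: W = mg = 177000 × 9.81 = 1.7364×10^6 N.
Dynamic pressure q = 0.5 × 1.007 × 237² = 28280 Pa.
CL = 2W/(ρv²S) = 2×1.7364×10^6/(1.007×237²×366) = 0.1678.
CD = 0.0181 + 0.0518 × 0.1678² = 0.01956.
L/D = CL/CD = 0.1678 / 0.01956 = 8.58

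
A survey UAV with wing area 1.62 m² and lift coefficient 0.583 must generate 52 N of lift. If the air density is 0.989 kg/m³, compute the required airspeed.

v = 10.6 m/s

L = ½ρv²S·CL ⇒ v = √(2L/(ρ·S·CL))
v = √(2 × 52 / (0.989 × 1.62 × 0.583)) = √111.3 = 10.6 m/s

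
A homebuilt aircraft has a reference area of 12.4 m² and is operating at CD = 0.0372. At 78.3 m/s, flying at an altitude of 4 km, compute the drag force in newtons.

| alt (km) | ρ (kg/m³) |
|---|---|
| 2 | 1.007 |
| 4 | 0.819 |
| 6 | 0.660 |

D = 1160 N

At 4 km, from the table: ρ = 0.819 kg/m³.
Dynamic pressure q = ½ρv² = ½ × 0.819 × 78.3² = 2511 Pa.
D = q·S·CD = 2511 × 12.4 × 0.0372 = 1160 N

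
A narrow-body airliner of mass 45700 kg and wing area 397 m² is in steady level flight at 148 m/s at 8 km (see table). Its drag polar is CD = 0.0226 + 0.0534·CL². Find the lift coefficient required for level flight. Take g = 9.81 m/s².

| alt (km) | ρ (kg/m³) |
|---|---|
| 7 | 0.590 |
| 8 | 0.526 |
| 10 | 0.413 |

At 8 km, from the table: ρ = 0.526 kg/m³.
Level flight ⇒ L = W = m·g = 45700 × 9.81 = 4.4832×10^5 N.
q = ½ρv² = ½ × 0.526 × 148² = 5761 Pa.
CL = W/(q·S) = 4.4832×10^5 / (5761 × 397) = 0.196.

CL = 0.196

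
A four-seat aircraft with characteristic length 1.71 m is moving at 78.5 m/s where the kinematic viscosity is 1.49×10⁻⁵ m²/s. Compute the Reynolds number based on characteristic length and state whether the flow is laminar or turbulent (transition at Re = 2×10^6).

Re = v·c/ν = 78.5 × 1.71 / (1.49×10⁻⁵) = 9.01×10^6
Since 9.01×10^6 > 2×10^6, the flow is turbulent.

Re = 9.01×10^6 (turbulent)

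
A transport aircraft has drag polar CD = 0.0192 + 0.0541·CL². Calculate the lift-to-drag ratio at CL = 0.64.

CD = 0.0192 + 0.0541 × 0.64² = 0.04136
L/D = CL/CD = 0.64 / 0.04136 = 15.5

L/D = 15.5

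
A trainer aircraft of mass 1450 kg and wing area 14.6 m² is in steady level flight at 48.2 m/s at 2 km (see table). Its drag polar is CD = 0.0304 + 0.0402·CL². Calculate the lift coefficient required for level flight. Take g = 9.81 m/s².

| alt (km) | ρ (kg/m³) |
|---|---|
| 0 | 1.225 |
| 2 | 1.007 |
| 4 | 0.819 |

At 2 km, from the table: ρ = 1.007 kg/m³.
Weight W = mg = 1450 × 9.81 = 14224 N; in level flight L = W.
q = ½ρv² = ½ × 1.007 × 48.2² = 1170 Pa.
CL = 2W/(ρv²S) = 2×14224/(1.007×48.2²×14.6) = 0.8329.

CL = 0.833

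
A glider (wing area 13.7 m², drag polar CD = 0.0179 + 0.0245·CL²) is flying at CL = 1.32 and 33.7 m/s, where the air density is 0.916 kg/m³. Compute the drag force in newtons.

D = 432 N

CD = 0.0179 + 0.0245 × 1.32² = 0.06059
D = ½ρv²S·CD = ½ × 0.916 × 33.7² × 13.7 × 0.06059 = 432 N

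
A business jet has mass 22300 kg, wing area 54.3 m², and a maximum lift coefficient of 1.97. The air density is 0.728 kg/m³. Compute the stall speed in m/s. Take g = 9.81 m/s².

At stall, lift equals weight: L = W = m·g = 22300 × 9.81 = 2.188×10^5 N.
From L = ½ρV²S·CL,max = W: V_stall = √(2W/(ρSCL,max)) = √(2·2.188×10^5/(0.728·54.3·1.97))
V_stall = √5618 = 75 m/s

V_stall = 75 m/s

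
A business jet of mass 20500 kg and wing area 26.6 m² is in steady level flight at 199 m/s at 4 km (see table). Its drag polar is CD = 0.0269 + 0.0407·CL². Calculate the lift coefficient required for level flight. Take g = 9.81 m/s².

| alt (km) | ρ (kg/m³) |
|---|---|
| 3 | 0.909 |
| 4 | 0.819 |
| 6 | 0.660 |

CL = 0.466

At 4 km, from the table: ρ = 0.819 kg/m³.
Weight W = mg = 20500 × 9.81 = 2.011×10^5 N; in level flight L = W.
Dynamic pressure q = 0.5 × 0.819 × 199² = 16220 Pa.
Required CL = L/(qS) = 2.011×10^5/(16220·26.6) = 0.4662.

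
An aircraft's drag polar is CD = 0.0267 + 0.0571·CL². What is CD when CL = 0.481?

CD = 0.0267 + 0.0571 × 0.481² = 0.0267 + 0.01321 = 0.0399

CD = 0.0399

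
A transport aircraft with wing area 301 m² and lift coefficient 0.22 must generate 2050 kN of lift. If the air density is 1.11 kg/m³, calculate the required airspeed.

v = 236 m/s

L = ½ρv²S·CL ⇒ v = √(2L/(ρ·S·CL))
v = √(2 × 2.05×10^6 / (1.11 × 301 × 0.22)) = √55780 = 236 m/s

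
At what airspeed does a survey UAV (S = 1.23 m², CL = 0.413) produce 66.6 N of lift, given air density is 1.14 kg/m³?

L = ½ρv²S·CL ⇒ v = √(2L/(ρ·S·CL))
v = √(2 × 66.6 / (1.14 × 1.23 × 0.413)) = √230 = 15.2 m/s

v = 15.2 m/s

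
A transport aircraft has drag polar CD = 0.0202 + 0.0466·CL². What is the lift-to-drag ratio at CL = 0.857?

L/D = 15.7

CD = 0.0202 + 0.0466 × 0.857² = 0.05443
L/D = CL/CD = 0.857 / 0.05443 = 15.7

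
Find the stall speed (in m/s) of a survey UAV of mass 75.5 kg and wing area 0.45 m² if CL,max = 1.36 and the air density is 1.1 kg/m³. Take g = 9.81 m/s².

V_stall = 46.9 m/s

Weight W = mg = 75.5 × 9.81 = 740.7 N.
V_stall = √(2W/(ρ·S·CL,max)) = √(2 × 740.7 / (1.1 × 0.45 × 1.36))
V_stall = √2200 = 46.9 m/s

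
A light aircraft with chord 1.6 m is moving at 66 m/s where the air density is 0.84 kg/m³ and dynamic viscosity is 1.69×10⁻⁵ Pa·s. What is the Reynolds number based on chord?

Re = 5.25×10^6

Re = ρ·v·c/μ = 0.84 × 66 × 1.6 / (1.69×10⁻⁵) = 5.25×10^6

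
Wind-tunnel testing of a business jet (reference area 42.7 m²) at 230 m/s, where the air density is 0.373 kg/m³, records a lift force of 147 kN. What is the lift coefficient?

CL = 0.349

From L = ½ρv²S·CL, rearranging gives CL = 2L/(ρv²S).
CL = 2 × 1.47×10^5 / (0.373 × 230² × 42.7) = 0.349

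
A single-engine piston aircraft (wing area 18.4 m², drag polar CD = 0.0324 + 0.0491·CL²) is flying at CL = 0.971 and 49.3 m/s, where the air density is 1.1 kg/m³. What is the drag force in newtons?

CD = 0.0324 + 0.0491 × 0.971² = 0.07869
D = ½ρv²S·CD = ½ × 1.1 × 49.3² × 18.4 × 0.07869 = 1940 N

D = 1940 N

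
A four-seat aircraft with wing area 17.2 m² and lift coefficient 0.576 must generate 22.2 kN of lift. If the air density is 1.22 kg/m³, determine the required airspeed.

L = ½ρv²S·CL ⇒ v = √(2L/(ρ·S·CL))
v = √(2 × 22200 / (1.22 × 17.2 × 0.576)) = √3673 = 60.6 m/s

v = 60.6 m/s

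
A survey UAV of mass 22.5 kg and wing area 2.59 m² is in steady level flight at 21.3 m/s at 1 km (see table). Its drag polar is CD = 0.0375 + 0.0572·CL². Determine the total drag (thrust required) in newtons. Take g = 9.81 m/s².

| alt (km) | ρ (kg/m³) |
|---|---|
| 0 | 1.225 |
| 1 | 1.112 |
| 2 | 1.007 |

D = 28.8 N

At 1 km, from the table: ρ = 1.112 kg/m³.
Level flight ⇒ L = W = m·g = 22.5 × 9.81 = 220.73 N.
Dynamic pressure q = 0.5 × 1.112 × 21.3² = 252.3 Pa.
Required CL = L/(qS) = 220.73/(252.3·2.59) = 0.3378.
CD = 0.0375 + 0.0572 × 0.3378² = 0.04403.
D = q·S·CD = 252.3 × 2.59 × 0.04403 = 28.77 N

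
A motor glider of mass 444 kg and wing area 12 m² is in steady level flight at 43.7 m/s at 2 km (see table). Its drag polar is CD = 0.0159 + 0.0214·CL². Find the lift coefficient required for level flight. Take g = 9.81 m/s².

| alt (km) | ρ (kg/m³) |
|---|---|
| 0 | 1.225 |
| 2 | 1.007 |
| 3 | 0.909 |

CL = 0.377

At 2 km, from the table: ρ = 1.007 kg/m³.
Weight W = mg = 444 × 9.81 = 4355.6 N; in level flight L = W.
q = ½ρv² = ½ × 1.007 × 43.7² = 961.5 Pa.
CL = W/(q·S) = 4355.6 / (961.5 × 12) = 0.3775.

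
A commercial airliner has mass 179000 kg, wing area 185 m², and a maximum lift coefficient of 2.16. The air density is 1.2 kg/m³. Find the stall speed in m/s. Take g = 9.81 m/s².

V_stall = 85.6 m/s

Stall occurs when L = W at CL,max. W = mg = 179000 × 9.81 = 1.756×10^6 N.
V_stall = √(2W/(ρ·S·CL,max)) = √(2 × 1.756×10^6 / (1.2 × 185 × 2.16))
V_stall = √7324 = 85.6 m/s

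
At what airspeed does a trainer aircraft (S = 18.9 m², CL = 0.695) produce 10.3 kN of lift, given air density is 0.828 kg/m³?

v = 43.5 m/s

L = ½ρv²S·CL ⇒ v = √(2L/(ρ·S·CL))
v = √(2 × 10300 / (0.828 × 18.9 × 0.695)) = √1894 = 43.5 m/s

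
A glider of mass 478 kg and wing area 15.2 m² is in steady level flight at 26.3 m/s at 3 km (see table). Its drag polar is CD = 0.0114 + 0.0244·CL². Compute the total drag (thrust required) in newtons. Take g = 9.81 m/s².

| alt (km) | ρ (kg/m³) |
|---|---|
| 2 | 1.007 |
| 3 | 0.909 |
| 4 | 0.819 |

At 3 km, from the table: ρ = 0.909 kg/m³.
Level flight ⇒ L = W = m·g = 478 × 9.81 = 4689.2 N.
q = ½ρv² = ½ × 0.909 × 26.3² = 314.4 Pa.
CL = W/(q·S) = 4689.2 / (314.4 × 15.2) = 0.9813.
CD = 0.0114 + 0.0244 × 0.9813² = 0.0349.
D = q·S·CD = 314.4 × 15.2 × 0.0349 = 166.8 N

D = 167 N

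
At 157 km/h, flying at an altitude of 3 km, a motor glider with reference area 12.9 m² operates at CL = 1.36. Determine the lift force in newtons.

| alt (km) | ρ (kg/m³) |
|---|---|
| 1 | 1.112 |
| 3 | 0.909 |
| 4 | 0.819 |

At 3 km, from the table: ρ = 0.909 kg/m³.
Convert speed: v = 157 km/h ÷ 3.6 = 43.61 m/s.
Dynamic pressure q = ½ρv² = ½ × 0.909 × 43.61² = 864.4 Pa.
L = q·S·CL = 864.4 × 12.9 × 1.36 = 15200 N ≈ 15.2 kN

L = 15200 N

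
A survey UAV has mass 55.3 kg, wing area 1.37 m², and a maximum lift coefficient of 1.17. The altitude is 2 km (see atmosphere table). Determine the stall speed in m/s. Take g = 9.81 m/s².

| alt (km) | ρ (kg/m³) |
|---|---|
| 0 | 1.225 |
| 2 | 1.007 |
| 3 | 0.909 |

V_stall = 25.9 m/s

At 2 km, from the table: ρ = 1.007 kg/m³.
Stall occurs when L = W at CL,max. W = mg = 55.3 × 9.81 = 542.5 N.
V_stall = √(2W/(ρ·S·CL,max)) = √(2 × 542.5 / (1.007 × 1.37 × 1.17))
V_stall = √672.2 = 25.9 m/s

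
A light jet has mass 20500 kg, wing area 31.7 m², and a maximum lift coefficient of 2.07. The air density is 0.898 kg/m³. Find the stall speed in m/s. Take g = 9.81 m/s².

V_stall = 82.6 m/s

At stall, lift equals weight: L = W = m·g = 20500 × 9.81 = 2.011×10^5 N.
From L = ½ρV²S·CL,max = W: V_stall = √(2W/(ρSCL,max)) = √(2·2.011×10^5/(0.898·31.7·2.07))
V_stall = √6826 = 82.6 m/s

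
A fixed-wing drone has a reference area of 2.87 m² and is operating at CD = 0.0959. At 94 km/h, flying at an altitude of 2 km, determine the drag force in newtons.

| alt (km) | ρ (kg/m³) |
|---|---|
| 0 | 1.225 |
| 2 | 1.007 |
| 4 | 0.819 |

At 2 km, from the table: ρ = 1.007 kg/m³.
Convert speed: v = 94 km/h ÷ 3.6 = 26.11 m/s.
Dynamic pressure q = ½ρv² = ½ × 1.007 × 26.11² = 343.3 Pa.
D = q·S·CD = 343.3 × 2.87 × 0.0959 = 94.5 N

D = 94.5 N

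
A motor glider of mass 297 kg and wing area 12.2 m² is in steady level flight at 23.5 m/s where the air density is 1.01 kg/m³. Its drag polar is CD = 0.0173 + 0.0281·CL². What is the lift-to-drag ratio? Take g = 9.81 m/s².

L/D = 22.6

Level flight ⇒ L = W = m·g = 297 × 9.81 = 2913.6 N.
Dynamic pressure q = 0.5 × 1.01 × 23.5² = 278.9 Pa.
CL = 2W/(ρv²S) = 2×2913.6/(1.01×23.5²×12.2) = 0.8563.
CD = 0.0173 + 0.0281 × 0.8563² = 0.03791.
L/D = CL/CD = 0.8563 / 0.03791 = 22.6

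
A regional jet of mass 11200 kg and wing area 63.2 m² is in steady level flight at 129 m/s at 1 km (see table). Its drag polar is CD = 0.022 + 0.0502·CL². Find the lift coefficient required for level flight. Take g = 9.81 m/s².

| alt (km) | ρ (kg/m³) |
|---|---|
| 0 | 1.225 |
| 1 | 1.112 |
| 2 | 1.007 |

CL = 0.188

At 1 km, from the table: ρ = 1.112 kg/m³.
Level flight ⇒ L = W = m·g = 11200 × 9.81 = 1.0987×10^5 N.
q = ½ρv² = ½ × 1.112 × 129² = 9252 Pa.
Required CL = L/(qS) = 1.0987×10^5/(9252·63.2) = 0.1879.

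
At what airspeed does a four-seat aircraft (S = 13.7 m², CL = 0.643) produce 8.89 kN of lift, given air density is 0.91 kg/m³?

v = 47.1 m/s

L = ½ρv²S·CL ⇒ v = √(2L/(ρ·S·CL))
v = √(2 × 8890 / (0.91 × 13.7 × 0.643)) = √2218 = 47.1 m/s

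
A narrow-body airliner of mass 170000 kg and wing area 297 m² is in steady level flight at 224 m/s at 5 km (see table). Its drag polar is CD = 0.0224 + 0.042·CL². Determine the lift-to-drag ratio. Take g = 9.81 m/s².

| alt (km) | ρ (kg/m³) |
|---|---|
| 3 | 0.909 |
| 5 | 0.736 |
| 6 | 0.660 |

L/D = 11.6

At 5 km, from the table: ρ = 0.736 kg/m³.
Level flight ⇒ L = W = m·g = 170000 × 9.81 = 1.6677×10^6 N.
q = ½ρv² = ½ × 0.736 × 224² = 18460 Pa.
CL = W/(q·S) = 1.6677×10^6 / (18460 × 297) = 0.3041.
CD = 0.0224 + 0.042 × 0.3041² = 0.02628.
L/D = CL/CD = 0.3041 / 0.02628 = 11.6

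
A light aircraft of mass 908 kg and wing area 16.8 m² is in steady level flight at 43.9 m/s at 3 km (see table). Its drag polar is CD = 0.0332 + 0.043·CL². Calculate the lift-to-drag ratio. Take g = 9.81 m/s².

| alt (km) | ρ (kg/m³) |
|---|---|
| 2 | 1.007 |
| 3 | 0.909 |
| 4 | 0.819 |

At 3 km, from the table: ρ = 0.909 kg/m³.
Level flight ⇒ L = W = m·g = 908 × 9.81 = 8907.5 N.
q = ½ρv² = ½ × 0.909 × 43.9² = 875.9 Pa.
Required CL = L/(qS) = 8907.5/(875.9·16.8) = 0.6053.
CD = 0.0332 + 0.043 × 0.6053² = 0.04896.
L/D = CL/CD = 0.6053 / 0.04896 = 12.4

L/D = 12.4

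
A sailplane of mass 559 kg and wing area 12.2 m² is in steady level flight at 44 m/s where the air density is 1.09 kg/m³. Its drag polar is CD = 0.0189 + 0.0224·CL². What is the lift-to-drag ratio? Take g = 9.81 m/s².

Level flight ⇒ L = W = m·g = 559 × 9.81 = 5483.8 N.
q = ½ρv² = ½ × 1.09 × 44² = 1055 Pa.
CL = W/(q·S) = 5483.8 / (1055 × 12.2) = 0.426.
CD = 0.0189 + 0.0224 × 0.426² = 0.02297.
L/D = CL/CD = 0.426 / 0.02297 = 18.6

L/D = 18.6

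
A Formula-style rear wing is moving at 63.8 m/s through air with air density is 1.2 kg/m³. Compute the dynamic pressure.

q = ½ρv² = ½ × 1.2 × 63.8² = 2440 Pa

q = 2440 Pa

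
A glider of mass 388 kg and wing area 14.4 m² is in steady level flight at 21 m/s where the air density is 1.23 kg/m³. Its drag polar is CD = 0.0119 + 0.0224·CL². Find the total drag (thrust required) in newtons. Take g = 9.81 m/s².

D = 130 N

Weight W = mg = 388 × 9.81 = 3806.3 N; in level flight L = W.
Dynamic pressure q = 0.5 × 1.23 × 21² = 271.2 Pa.
CL = 2W/(ρv²S) = 2×3806.3/(1.23×21²×14.4) = 0.9746.
CD = 0.0119 + 0.0224 × 0.9746² = 0.03318.
D = q·S·CD = 271.2 × 14.4 × 0.03318 = 129.6 N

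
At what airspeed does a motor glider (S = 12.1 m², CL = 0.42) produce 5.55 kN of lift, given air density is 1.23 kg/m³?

v = 42.1 m/s

L = ½ρv²S·CL ⇒ v = √(2L/(ρ·S·CL))
v = √(2 × 5550 / (1.23 × 12.1 × 0.42)) = √1776 = 42.1 m/s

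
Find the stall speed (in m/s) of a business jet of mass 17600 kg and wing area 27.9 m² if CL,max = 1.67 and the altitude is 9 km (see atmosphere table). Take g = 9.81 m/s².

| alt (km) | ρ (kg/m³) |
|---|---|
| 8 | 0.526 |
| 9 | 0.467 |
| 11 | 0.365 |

V_stall = 126 m/s

At 9 km, from the table: ρ = 0.467 kg/m³.
At stall, lift equals weight: L = W = m·g = 17600 × 9.81 = 1.727×10^5 N.
From L = ½ρV²S·CL,max = W: V_stall = √(2W/(ρSCL,max)) = √(2·1.727×10^5/(0.467·27.9·1.67))
V_stall = √15870 = 126 m/s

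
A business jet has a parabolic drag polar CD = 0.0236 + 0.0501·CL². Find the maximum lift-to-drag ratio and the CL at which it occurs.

(L/D)max = 14.5, at CL = 0.686

For CD = CD0 + K·CL², (L/D)max occurs at CL* = √(CD0/K) and equals 1/(2√(K·CD0)).
(L/D)max = 1/(2√(0.0501 × 0.0236)) = 1/(2 × 0.03439) = 14.5
CL* = √(0.0236/0.0501) = 0.686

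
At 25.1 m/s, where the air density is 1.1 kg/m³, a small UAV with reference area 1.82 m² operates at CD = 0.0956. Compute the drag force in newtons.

D = 60.3 N

Dynamic pressure q = ½ρv² = ½ × 1.1 × 25.1² = 346.5 Pa.
D = q·S·CD = 346.5 × 1.82 × 0.0956 = 60.3 N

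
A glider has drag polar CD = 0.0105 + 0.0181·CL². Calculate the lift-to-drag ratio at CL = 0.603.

L/D = 35.3

CD = 0.0105 + 0.0181 × 0.603² = 0.01708
L/D = CL/CD = 0.603 / 0.01708 = 35.3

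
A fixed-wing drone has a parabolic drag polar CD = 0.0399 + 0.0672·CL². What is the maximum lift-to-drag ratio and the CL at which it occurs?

For CD = CD0 + K·CL², (L/D)max occurs at CL* = √(CD0/K) and equals 1/(2√(K·CD0)).
(L/D)max = 1/(2√(0.0672 × 0.0399)) = 1/(2 × 0.05178) = 9.66
CL* = √(0.0399/0.0672) = 0.771

(L/D)max = 9.66, at CL = 0.771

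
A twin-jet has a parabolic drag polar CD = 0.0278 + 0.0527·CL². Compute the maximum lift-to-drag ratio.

For CD = CD0 + K·CL², (L/D)max occurs at CL* = √(CD0/K) and equals 1/(2√(K·CD0)).
(L/D)max = 1/(2√(0.0527 × 0.0278)) = 1/(2 × 0.03828) = 13.1

(L/D)max = 13.1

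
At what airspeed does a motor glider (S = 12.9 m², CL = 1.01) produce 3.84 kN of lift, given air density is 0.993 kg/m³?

L = ½ρv²S·CL ⇒ v = √(2L/(ρ·S·CL))
v = √(2 × 3840 / (0.993 × 12.9 × 1.01)) = √593.6 = 24.4 m/s

v = 24.4 m/s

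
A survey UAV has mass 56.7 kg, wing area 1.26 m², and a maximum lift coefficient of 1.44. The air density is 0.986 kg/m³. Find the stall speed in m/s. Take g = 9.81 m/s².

At stall, lift equals weight: L = W = m·g = 56.7 × 9.81 = 556.2 N.
V_stall = √(2W/(ρ·S·CL,max)) = √(2 × 556.2 / (0.986 × 1.26 × 1.44))
V_stall = √621.8 = 24.9 m/s

V_stall = 24.9 m/s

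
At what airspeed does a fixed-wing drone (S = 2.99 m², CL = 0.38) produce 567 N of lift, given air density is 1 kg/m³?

v = 31.6 m/s

L = ½ρv²S·CL ⇒ v = √(2L/(ρ·S·CL))
v = √(2 × 567 / (1 × 2.99 × 0.38)) = √998.1 = 31.6 m/s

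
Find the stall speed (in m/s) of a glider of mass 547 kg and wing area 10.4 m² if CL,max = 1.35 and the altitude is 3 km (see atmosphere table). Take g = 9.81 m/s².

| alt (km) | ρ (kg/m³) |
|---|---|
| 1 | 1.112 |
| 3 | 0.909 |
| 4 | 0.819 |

At 3 km, from the table: ρ = 0.909 kg/m³.
At stall, lift equals weight: L = W = m·g = 547 × 9.81 = 5366 N.
V_stall = √(2W/(ρ·S·CL,max)) = √(2 × 5366 / (0.909 × 10.4 × 1.35))
V_stall = √840.9 = 29 m/s

V_stall = 29 m/s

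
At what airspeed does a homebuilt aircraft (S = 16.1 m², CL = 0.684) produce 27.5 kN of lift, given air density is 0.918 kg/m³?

v = 73.8 m/s

L = ½ρv²S·CL ⇒ v = √(2L/(ρ·S·CL))
v = √(2 × 27500 / (0.918 × 16.1 × 0.684)) = √5440 = 73.8 m/s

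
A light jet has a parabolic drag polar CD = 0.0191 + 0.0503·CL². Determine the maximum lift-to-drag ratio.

For CD = CD0 + K·CL², (L/D)max occurs at CL* = √(CD0/K) and equals 1/(2√(K·CD0)).
(L/D)max = 1/(2√(0.0503 × 0.0191)) = 1/(2 × 0.031) = 16.1

(L/D)max = 16.1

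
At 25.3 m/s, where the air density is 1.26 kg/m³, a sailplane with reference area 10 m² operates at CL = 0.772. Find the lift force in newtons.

Dynamic pressure q = ½ρv² = ½ × 1.26 × 25.3² = 403.3 Pa.
L = q·S·CL = 403.3 × 10 × 0.772 = 3110 N

L = 3110 N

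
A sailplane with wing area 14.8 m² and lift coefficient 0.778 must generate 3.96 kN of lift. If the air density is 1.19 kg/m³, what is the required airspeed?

v = 24 m/s

L = ½ρv²S·CL ⇒ v = √(2L/(ρ·S·CL))
v = √(2 × 3960 / (1.19 × 14.8 × 0.778)) = √578 = 24 m/s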